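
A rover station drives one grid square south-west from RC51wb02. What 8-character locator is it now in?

RC51vb91

Longitude extended square 0; −1 → -1, wraps to 9, carry into subsquare.
Longitude subsquare w = 22; −1 → 21 = v.
Latitude extended square 2; −1 → 1.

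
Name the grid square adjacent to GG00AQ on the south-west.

FG90xp

Longitude subsquare a = 0; −1 → -1, wraps to 23 = x, carry into square.
Longitude square 0; −1 → -1, wraps to 9, carry into field.
Longitude field G = 6; −1 → 5 = F.
Latitude subsquare q = 16; −1 → 15 = p.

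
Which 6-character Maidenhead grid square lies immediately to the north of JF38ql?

JF38qm

Latitude subsquare l = 11; +1 → 12 = m.
The longitude characters are unchanged.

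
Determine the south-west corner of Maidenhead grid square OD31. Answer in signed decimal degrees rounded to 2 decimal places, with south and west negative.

-59.00, 106.00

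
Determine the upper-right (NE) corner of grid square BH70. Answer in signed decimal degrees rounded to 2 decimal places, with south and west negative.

-19.00, -144.00

Field B=1, H=7: +1·20° lon, +7·10° lat → SW at lon -160°, lat -20°.
Square 7, 0: +7·2° lon, +0·1° lat → SW at lon -146°, lat -20°.
Cell spans 2° lon × 1° lat. NE corner is SW corner plus one full cell.
latitude -19.00, longitude -144.00.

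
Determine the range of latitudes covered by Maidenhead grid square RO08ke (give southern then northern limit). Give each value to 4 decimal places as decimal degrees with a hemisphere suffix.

58.1667° N, 58.2083° N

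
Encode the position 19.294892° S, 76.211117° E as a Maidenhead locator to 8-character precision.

Offset from 180°W / 90°S: lon 256.21112°, lat 70.70511°.
Field: 256.21112/20 → 12 → M, 70.70511/10 → 7 → H; chars MH.
Square: 16.21112/2 → 8, 0.70511/1 → 0; chars 80.
Subsquare: 0.21112/0.0833333 → 2 → c, 0.70511/0.0416667 → 16 → q; chars cq.
Extended square: 0.04445/0.00833333 → 5, 0.03844/0.00416667 → 9; chars 59.

MH80cq59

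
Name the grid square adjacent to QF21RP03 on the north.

QF21rp04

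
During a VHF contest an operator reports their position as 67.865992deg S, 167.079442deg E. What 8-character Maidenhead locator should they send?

RC32md92

Offset from 180°W / 90°S: lon 347.07944°, lat 22.13401°.
Field: lon ⌊347.07944/20⌋ = 17 → R; lat ⌊22.13401/10⌋ = 2 → C.
Square: lon ⌊7.07944/2⌋ = 3; lat ⌊2.13401/1⌋ = 2.
Subsquare: lon ⌊1.07944/0.0833333⌋ = 12 → m; lat ⌊0.13401/0.0416667⌋ = 3 → d.
Extended square: lon ⌊0.07944/0.00833333⌋ = 9; lat ⌊0.00901/0.00416667⌋ = 2.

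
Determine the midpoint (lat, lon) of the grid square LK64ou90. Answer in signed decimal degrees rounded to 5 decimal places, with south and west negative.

14.83542, 53.24583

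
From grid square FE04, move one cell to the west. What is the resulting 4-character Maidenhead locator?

EE94

Longitude square 0; −1 → -1, wraps to 9, carry into field.
Longitude field F = 5; −1 → 4 = E.
The latitude characters are unchanged.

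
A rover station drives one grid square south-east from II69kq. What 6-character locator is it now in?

II69lp

Longitude subsquare k = 10; +1 → 11 = l.
Latitude subsquare q = 16; −1 → 15 = p.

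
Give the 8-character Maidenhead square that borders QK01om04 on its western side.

QK01nm94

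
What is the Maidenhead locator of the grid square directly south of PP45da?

Latitude subsquare a = 0; −1 → -1, wraps to 23 = x, carry into square.
Latitude square 5; −1 → 4.
The longitude characters are unchanged.

PP44dx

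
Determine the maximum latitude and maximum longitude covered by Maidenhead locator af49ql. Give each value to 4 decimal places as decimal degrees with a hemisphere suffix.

30.5000° S, 170.5833° W

Field A=0, F=5: +0·20° lon, +5·10° lat → SW at lon -180°, lat -40°.
Square 4, 9: +4·2° lon, +9·1° lat → SW at lon -172°, lat -31°.
Subsquare q=16, l=11: +16·0.0833333° lon, +11·0.0416667° lat → SW at lon -170.667°, lat -30.5417°.
Cell spans 0.0833333° lon × 0.0416667° lat. NE corner is SW corner plus one full cell.
latitude 30.5000° S, longitude 170.5833° W.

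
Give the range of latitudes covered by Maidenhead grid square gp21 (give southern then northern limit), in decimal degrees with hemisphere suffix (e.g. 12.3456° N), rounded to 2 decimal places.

Field G=6, P=15: +6·20° lon, +15·10° lat → SW at lon -60°, lat 60°.
Square 2, 1: +2·2° lon, +1·1° lat → SW at lon -56°, lat 61°.
Cell spans 2° lon × 1° lat.
south 61.00° N, north 62.00° N.

61.00° N, 62.00° N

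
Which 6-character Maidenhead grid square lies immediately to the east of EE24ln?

Longitude subsquare l = 11; +1 → 12 = m.
The latitude characters are unchanged.

EE24mn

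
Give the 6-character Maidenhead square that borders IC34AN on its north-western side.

IC24xo

Longitude subsquare a = 0; −1 → -1, wraps to 23 = x, carry into square.
Longitude square 3; −1 → 2.
Latitude subsquare n = 13; +1 → 14 = o.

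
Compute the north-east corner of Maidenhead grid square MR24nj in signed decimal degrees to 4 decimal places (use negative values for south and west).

84.4167, 65.1667

Field M=12, R=17: +12·20° lon, +17·10° lat → SW at lon 60°, lat 80°.
Square 2, 4: +2·2° lon, +4·1° lat → SW at lon 64°, lat 84°.
Subsquare n=13, j=9: +13·0.0833333° lon, +9·0.0416667° lat → SW at lon 65.0833°, lat 84.375°.
Cell spans 0.0833333° lon × 0.0416667° lat. NE corner is SW corner plus one full cell.
latitude 84.4167, longitude 65.1667.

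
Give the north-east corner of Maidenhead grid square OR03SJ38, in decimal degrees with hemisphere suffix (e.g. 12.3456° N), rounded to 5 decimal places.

83.41250° N, 101.53333° E

Field O=14, R=17: +14·20° lon, +17·10° lat → SW at lon 100°, lat 80°.
Square 0, 3: +0·2° lon, +3·1° lat → SW at lon 100°, lat 83°.
Subsquare s=18, j=9: +18·0.0833333° lon, +9·0.0416667° lat → SW at lon 101.5°, lat 83.375°.
Extended square 3, 8: +3·0.00833333° lon, +8·0.00416667° lat → SW at lon 101.525°, lat 83.4083°.
Cell spans 0.00833333° lon × 0.00416667° lat. NE corner is SW corner plus one full cell.
latitude 83.41250° N, longitude 101.53333° E.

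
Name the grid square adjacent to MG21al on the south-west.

MG11xk

Longitude subsquare a = 0; −1 → -1, wraps to 23 = x, carry into square.
Longitude square 2; −1 → 1.
Latitude subsquare l = 11; −1 → 10 = k.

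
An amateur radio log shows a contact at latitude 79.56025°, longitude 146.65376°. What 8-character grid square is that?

QQ39hn84

Add 180° to longitude and 90° to latitude: 326.65376, 169.56025.
Field (20°×10°, letters A–R): lon ⌊326.65376/20⌋ = 16 → Q; lat ⌊169.56025/10⌋ = 16 → Q.
Square (2°×1°, digits 0–9): lon ⌊6.65376/2⌋ = 3; lat ⌊9.56025/1⌋ = 9.
Subsquare (5′×2.5′, letters a–x): lon ⌊0.65376/0.0833333⌋ = 7 → h; lat ⌊0.56025/0.0416667⌋ = 13 → n.
Extended square (30″×15″, digits 0–9): lon ⌊0.07043/0.00833333⌋ = 8; lat ⌊0.01858/0.00416667⌋ = 4.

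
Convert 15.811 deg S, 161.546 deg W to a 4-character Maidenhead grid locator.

Shift to the Maidenhead origin (180°W, 90°S): lon 18.45, lat 74.19.
Field: lon ⌊18.45/20⌋ = 0 → A; lat ⌊74.19/10⌋ = 7 → H.
Square: lon ⌊18.45/2⌋ = 9; lat ⌊4.19/1⌋ = 4.

AH94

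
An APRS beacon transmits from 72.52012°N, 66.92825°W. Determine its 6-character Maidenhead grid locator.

FQ62mm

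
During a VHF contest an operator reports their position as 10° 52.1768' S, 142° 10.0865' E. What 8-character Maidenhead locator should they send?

QH19cd01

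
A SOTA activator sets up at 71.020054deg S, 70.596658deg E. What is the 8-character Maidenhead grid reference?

MB58hx15

Add 180° to longitude and 90° to latitude: 250.59666, 18.97995.
Field: 250.59666/20 → 12 → M, 18.97995/10 → 1 → B; chars MB.
Square: 10.59666/2 → 5, 8.97995/1 → 8; chars 58.
Subsquare: 0.59666/0.0833333 → 7 → h, 0.97995/0.0416667 → 23 → x; chars hx.
Extended square: 0.01332/0.00833333 → 1, 0.02161/0.00416667 → 5; chars 15.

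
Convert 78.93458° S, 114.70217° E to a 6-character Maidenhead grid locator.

OB71ib

Add 180° to longitude and 90° to latitude: 294.7022, 11.0654.
Field (20°×10°, letters A–R): lon ⌊294.7022/20⌋ = 14 → O; lat ⌊11.0654/10⌋ = 1 → B.
Square (2°×1°, digits 0–9): lon ⌊14.7022/2⌋ = 7; lat ⌊1.0654/1⌋ = 1.
Subsquare (5′×2.5′, letters a–x): lon ⌊0.7022/0.0833333⌋ = 8 → i; lat ⌊0.0654/0.0416667⌋ = 1 → b.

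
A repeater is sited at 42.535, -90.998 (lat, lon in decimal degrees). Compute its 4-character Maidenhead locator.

Add 180° to longitude and 90° to latitude: 89.00, 132.53.
Field: lon ⌊89.00/20⌋ = 4 → E; lat ⌊132.53/10⌋ = 13 → N.
Square: lon ⌊9.00/2⌋ = 4; lat ⌊2.53/1⌋ = 2.

EN42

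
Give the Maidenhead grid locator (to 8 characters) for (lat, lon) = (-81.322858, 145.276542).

QA28pq32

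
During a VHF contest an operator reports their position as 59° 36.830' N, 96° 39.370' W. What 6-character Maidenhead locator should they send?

EO19qo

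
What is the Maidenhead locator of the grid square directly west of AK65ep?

Longitude subsquare e = 4; −1 → 3 = d.
The latitude characters are unchanged.

AK65dp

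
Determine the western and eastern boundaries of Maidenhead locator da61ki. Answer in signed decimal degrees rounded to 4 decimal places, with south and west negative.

Field D=3, A=0: +3·20° lon, +0·10° lat → SW at lon -120°, lat -90°.
Square 6, 1: +6·2° lon, +1·1° lat → SW at lon -108°, lat -89°.
Subsquare k=10, i=8: +10·0.0833333° lon, +8·0.0416667° lat → SW at lon -107.167°, lat -88.6667°.
Cell spans 0.0833333° lon × 0.0416667° lat.
west -107.1667, east -107.0833.

-107.1667, -107.0833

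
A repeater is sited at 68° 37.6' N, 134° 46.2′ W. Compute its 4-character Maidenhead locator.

CP28

Offset from 180°W / 90°S: lon 45.23°, lat 158.63°.
Field: 45.23/20 → 2 → C, 158.63/10 → 15 → P; chars CP.
Square: 5.23/2 → 2, 8.63/1 → 8; chars 28.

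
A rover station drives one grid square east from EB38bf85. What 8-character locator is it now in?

Longitude extended square 8; +1 → 9.
The latitude characters are unchanged.

EB38bf95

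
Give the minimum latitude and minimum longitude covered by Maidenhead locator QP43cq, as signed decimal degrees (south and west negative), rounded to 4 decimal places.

63.6667, 148.1667

Field Q=16, P=15: +16·20° lon, +15·10° lat → SW at lon 140°, lat 60°.
Square 4, 3: +4·2° lon, +3·1° lat → SW at lon 148°, lat 63°.
Subsquare c=2, q=16: +2·0.0833333° lon, +16·0.0416667° lat → SW at lon 148.167°, lat 63.6667°.
latitude 63.6667, longitude 148.1667.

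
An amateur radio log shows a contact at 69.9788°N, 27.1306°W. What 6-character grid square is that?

Add 180° to longitude and 90° to latitude: 152.8694, 159.9788.
Field: lon ⌊152.8694/20⌋ = 7 → H; lat ⌊159.9788/10⌋ = 15 → P.
Square: lon ⌊12.8694/2⌋ = 6; lat ⌊9.9788/1⌋ = 9.
Subsquare: lon ⌊0.8694/0.0833333⌋ = 10 → k; lat ⌊0.9788/0.0416667⌋ = 23 → x.

HP69kx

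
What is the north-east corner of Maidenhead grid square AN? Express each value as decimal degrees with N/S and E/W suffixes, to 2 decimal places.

50.00° N, 160.00° W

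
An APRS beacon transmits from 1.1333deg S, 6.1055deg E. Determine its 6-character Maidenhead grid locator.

JI38bu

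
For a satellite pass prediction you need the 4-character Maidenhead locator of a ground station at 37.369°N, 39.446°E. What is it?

KM97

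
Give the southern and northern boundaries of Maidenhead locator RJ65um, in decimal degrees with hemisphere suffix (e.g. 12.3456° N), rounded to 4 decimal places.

5.5000° N, 5.5417° N

Field R=17, J=9: +17·20° lon, +9·10° lat → SW at lon 160°, lat 0°.
Square 6, 5: +6·2° lon, +5·1° lat → SW at lon 172°, lat 5°.
Subsquare u=20, m=12: +20·0.0833333° lon, +12·0.0416667° lat → SW at lon 173.667°, lat 5.5°.
Cell spans 0.0833333° lon × 0.0416667° lat.
south 5.5000° N, north 5.5417° N.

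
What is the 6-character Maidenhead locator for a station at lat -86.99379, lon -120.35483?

CA93ta

Shift to the Maidenhead origin (180°W, 90°S): lon 59.6452, lat 3.0062.
Field (20°×10°, letters A–R): 59.6452/20 → 2 → C, 3.0062/10 → 0 → A; chars CA.
Square (2°×1°, digits 0–9): 19.6452/2 → 9, 3.0062/1 → 3; chars 93.
Subsquare (5′×2.5′, letters a–x): 1.6452/0.0833333 → 19 → t, 0.0062/0.0416667 → 0 → a; chars ta.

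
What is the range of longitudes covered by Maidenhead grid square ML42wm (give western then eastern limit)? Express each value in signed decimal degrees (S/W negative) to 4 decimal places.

69.8333, 69.9167

Field M=12, L=11: +12·20° lon, +11·10° lat → SW at lon 60°, lat 20°.
Square 4, 2: +4·2° lon, +2·1° lat → SW at lon 68°, lat 22°.
Subsquare w=22, m=12: +22·0.0833333° lon, +12·0.0416667° lat → SW at lon 69.8333°, lat 22.5°.
Cell spans 0.0833333° lon × 0.0416667° lat.
west 69.8333, east 69.9167.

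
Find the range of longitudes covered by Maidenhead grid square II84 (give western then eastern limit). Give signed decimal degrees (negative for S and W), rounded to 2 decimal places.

-4.00, -2.00

Field I=8, I=8: +8·20° lon, +8·10° lat → SW at lon -20°, lat -10°.
Square 8, 4: +8·2° lon, +4·1° lat → SW at lon -4°, lat -6°.
Cell spans 2° lon × 1° lat.
west -4.00, east -2.00.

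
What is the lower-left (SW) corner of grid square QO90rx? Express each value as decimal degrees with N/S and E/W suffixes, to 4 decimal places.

50.9583° N, 159.4167° E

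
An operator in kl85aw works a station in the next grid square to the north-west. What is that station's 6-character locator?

Longitude subsquare a = 0; −1 → -1, wraps to 23 = x, carry into square.
Longitude square 8; −1 → 7.
Latitude subsquare w = 22; +1 → 23 = x.

KL75xx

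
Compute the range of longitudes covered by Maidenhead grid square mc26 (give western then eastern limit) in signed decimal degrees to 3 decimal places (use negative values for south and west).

64.000, 66.000

Field M=12, C=2: +12·20° lon, +2·10° lat → SW at lon 60°, lat -70°.
Square 2, 6: +2·2° lon, +6·1° lat → SW at lon 64°, lat -64°.
Cell spans 2° lon × 1° lat.
west 64.000, east 66.000.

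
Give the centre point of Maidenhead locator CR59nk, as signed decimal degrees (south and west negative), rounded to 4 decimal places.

89.4375, -128.8750

Field C=2, R=17: +2·20° lon, +17·10° lat → SW at lon -140°, lat 80°.
Square 5, 9: +5·2° lon, +9·1° lat → SW at lon -130°, lat 89°.
Subsquare n=13, k=10: +13·0.0833333° lon, +10·0.0416667° lat → SW at lon -128.917°, lat 89.4167°.
Cell spans 0.0833333° lon × 0.0416667° lat. Centre is SW corner plus half of each.
latitude 89.4375, longitude -128.8750.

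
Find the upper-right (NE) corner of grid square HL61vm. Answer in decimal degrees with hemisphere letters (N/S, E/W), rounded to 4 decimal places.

21.5417° N, 26.1667° W

Field H=7, L=11: +7·20° lon, +11·10° lat → SW at lon -40°, lat 20°.
Square 6, 1: +6·2° lon, +1·1° lat → SW at lon -28°, lat 21°.
Subsquare v=21, m=12: +21·0.0833333° lon, +12·0.0416667° lat → SW at lon -26.25°, lat 21.5°.
Cell spans 0.0833333° lon × 0.0416667° lat. NE corner is SW corner plus one full cell.
latitude 21.5417° N, longitude 26.1667° W.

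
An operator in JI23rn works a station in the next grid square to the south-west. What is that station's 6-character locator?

JI23qm

Longitude subsquare r = 17; −1 → 16 = q.
Latitude subsquare n = 13; −1 → 12 = m.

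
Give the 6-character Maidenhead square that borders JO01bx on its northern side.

JO02ba

Latitude subsquare x = 23; +1 → 24, wraps to 0 = a, carry into square.
Latitude square 1; +1 → 2.
The longitude characters are unchanged.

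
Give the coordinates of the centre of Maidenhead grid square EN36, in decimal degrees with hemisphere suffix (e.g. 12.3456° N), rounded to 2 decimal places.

Field E=4, N=13: +4·20° lon, +13·10° lat → SW at lon -100°, lat 40°.
Square 3, 6: +3·2° lon, +6·1° lat → SW at lon -94°, lat 46°.
Cell spans 2° lon × 1° lat. Centre is SW corner plus half of each.
latitude 46.50° N, longitude 93.00° W.

46.50° N, 93.00° W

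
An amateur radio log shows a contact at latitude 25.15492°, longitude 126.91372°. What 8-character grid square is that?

Shift to the Maidenhead origin (180°W, 90°S): lon 306.91372, lat 115.15492.
Field: 306.91372/20 → 15 → P, 115.15492/10 → 11 → L; chars PL.
Square: 6.91372/2 → 3, 5.15492/1 → 5; chars 35.
Subsquare: 0.91372/0.0833333 → 10 → k, 0.15492/0.0416667 → 3 → d; chars kd.
Extended square: 0.08039/0.00833333 → 9, 0.02992/0.00416667 → 7; chars 97.

PL35kd97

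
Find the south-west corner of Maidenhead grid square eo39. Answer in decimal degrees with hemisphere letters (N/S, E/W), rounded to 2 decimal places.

59.00° N, 94.00° W

Field E=4, O=14: +4·20° lon, +14·10° lat → SW at lon -100°, lat 50°.
Square 3, 9: +3·2° lon, +9·1° lat → SW at lon -94°, lat 59°.
latitude 59.00° N, longitude 94.00° W.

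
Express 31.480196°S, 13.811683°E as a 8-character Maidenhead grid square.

Add 180° to longitude and 90° to latitude: 193.81168, 58.51980.
Field: 193.81168/20 → 9 → J, 58.51980/10 → 5 → F; chars JF.
Square: 13.81168/2 → 6, 8.51980/1 → 8; chars 68.
Subsquare: 1.81168/0.0833333 → 21 → v, 0.51980/0.0416667 → 12 → m; chars vm.
Extended square: 0.06168/0.00833333 → 7, 0.01980/0.00416667 → 4; chars 74.

JF68vm74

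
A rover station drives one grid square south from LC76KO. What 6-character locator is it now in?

Latitude subsquare o = 14; −1 → 13 = n.
The longitude characters are unchanged.

LC76kn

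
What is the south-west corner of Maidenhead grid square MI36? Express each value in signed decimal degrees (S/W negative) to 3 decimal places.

-4.000, 66.000

Field M=12, I=8: +12·20° lon, +8·10° lat → SW at lon 60°, lat -10°.
Square 3, 6: +3·2° lon, +6·1° lat → SW at lon 66°, lat -4°.
latitude -4.000, longitude 66.000.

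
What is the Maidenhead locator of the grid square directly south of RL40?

RK49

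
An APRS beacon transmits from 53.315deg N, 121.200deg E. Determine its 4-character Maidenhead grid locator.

PO03

Add 180° to longitude and 90° to latitude: 301.20, 143.31.
Field (20°×10°, letters A–R): lon ⌊301.20/20⌋ = 15 → P; lat ⌊143.31/10⌋ = 14 → O.
Square (2°×1°, digits 0–9): lon ⌊1.20/2⌋ = 0; lat ⌊3.31/1⌋ = 3.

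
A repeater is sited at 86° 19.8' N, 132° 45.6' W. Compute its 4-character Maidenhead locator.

CR36

Add 180° to longitude and 90° to latitude: 47.24, 176.33.
Field: lon ⌊47.24/20⌋ = 2 → C; lat ⌊176.33/10⌋ = 17 → R.
Square: lon ⌊7.24/2⌋ = 3; lat ⌊6.33/1⌋ = 6.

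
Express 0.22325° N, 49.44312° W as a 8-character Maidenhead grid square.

GJ50gf63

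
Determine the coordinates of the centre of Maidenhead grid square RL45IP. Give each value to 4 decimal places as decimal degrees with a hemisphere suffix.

Field R=17, L=11: +17·20° lon, +11·10° lat → SW at lon 160°, lat 20°.
Square 4, 5: +4·2° lon, +5·1° lat → SW at lon 168°, lat 25°.
Subsquare i=8, p=15: +8·0.0833333° lon, +15·0.0416667° lat → SW at lon 168.667°, lat 25.625°.
Cell spans 0.0833333° lon × 0.0416667° lat. Centre is SW corner plus half of each.
latitude 25.6458° N, longitude 168.7083° E.

25.6458° N, 168.7083° E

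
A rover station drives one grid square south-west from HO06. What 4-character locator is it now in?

GO95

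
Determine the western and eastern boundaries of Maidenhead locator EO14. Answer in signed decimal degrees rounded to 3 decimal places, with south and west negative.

Field E=4, O=14: +4·20° lon, +14·10° lat → SW at lon -100°, lat 50°.
Square 1, 4: +1·2° lon, +4·1° lat → SW at lon -98°, lat 54°.
Cell spans 2° lon × 1° lat.
west -98.000, east -96.000.

-98.000, -96.000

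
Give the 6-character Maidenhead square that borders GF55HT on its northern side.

Latitude subsquare t = 19; +1 → 20 = u.
The longitude characters are unchanged.

GF55hu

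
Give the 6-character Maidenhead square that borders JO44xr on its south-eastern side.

Longitude subsquare x = 23; +1 → 24, wraps to 0 = a, carry into square.
Longitude square 4; +1 → 5.
Latitude subsquare r = 17; −1 → 16 = q.

JO54aq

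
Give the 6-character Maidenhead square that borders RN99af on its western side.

Longitude subsquare a = 0; −1 → -1, wraps to 23 = x, carry into square.
Longitude square 9; −1 → 8.
The latitude characters are unchanged.

RN89xf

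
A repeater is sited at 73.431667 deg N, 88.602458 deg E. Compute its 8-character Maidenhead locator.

Offset from 180°W / 90°S: lon 268.60246°, lat 163.43167°.
Field: lon ⌊268.60246/20⌋ = 13 → N; lat ⌊163.43167/10⌋ = 16 → Q.
Square: lon ⌊8.60246/2⌋ = 4; lat ⌊3.43167/1⌋ = 3.
Subsquare: lon ⌊0.60246/0.0833333⌋ = 7 → h; lat ⌊0.43167/0.0416667⌋ = 10 → k.
Extended square: lon ⌊0.01912/0.00833333⌋ = 2; lat ⌊0.01500/0.00416667⌋ = 3.

NQ43hk23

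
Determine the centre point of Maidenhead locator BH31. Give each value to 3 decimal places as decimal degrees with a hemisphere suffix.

18.500° S, 153.000° W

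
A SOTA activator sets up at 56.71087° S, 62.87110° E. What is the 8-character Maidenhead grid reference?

MD13kg49

Add 180° to longitude and 90° to latitude: 242.87110, 33.28913.
Field: 242.87110/20 → 12 → M, 33.28913/10 → 3 → D; chars MD.
Square: 2.87110/2 → 1, 3.28913/1 → 3; chars 13.
Subsquare: 0.87110/0.0833333 → 10 → k, 0.28913/0.0416667 → 6 → g; chars kg.
Extended square: 0.03777/0.00833333 → 4, 0.03913/0.00416667 → 9; chars 49.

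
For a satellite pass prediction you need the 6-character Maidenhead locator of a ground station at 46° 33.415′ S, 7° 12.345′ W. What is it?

IE63jk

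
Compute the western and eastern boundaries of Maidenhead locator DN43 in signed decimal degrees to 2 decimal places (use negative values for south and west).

-112.00, -110.00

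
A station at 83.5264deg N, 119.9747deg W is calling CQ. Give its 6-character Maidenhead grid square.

DR03am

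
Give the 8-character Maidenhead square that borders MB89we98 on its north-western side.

MB89we89

Longitude extended square 9; −1 → 8.
Latitude extended square 8; +1 → 9.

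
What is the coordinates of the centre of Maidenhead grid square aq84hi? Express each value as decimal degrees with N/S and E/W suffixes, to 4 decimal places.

Field A=0, Q=16: +0·20° lon, +16·10° lat → SW at lon -180°, lat 70°.
Square 8, 4: +8·2° lon, +4·1° lat → SW at lon -164°, lat 74°.
Subsquare h=7, i=8: +7·0.0833333° lon, +8·0.0416667° lat → SW at lon -163.417°, lat 74.3333°.
Cell spans 0.0833333° lon × 0.0416667° lat. Centre is SW corner plus half of each.
latitude 74.3542° N, longitude 163.3750° W.

74.3542° N, 163.3750° W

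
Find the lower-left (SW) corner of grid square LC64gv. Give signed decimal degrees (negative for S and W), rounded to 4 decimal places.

-65.1250, 52.5000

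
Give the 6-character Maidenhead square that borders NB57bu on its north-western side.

Longitude subsquare b = 1; −1 → 0 = a.
Latitude subsquare u = 20; +1 → 21 = v.

NB57av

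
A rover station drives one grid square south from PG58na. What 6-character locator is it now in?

PG57nx

Latitude subsquare a = 0; −1 → -1, wraps to 23 = x, carry into square.
Latitude square 8; −1 → 7.
The longitude characters are unchanged.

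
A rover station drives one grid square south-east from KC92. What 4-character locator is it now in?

Longitude square 9; +1 → 10, wraps to 0, carry into field.
Longitude field K = 10; +1 → 11 = L.
Latitude square 2; −1 → 1.

LC01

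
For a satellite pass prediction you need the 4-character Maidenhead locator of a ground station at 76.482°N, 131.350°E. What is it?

PQ56

Add 180° to longitude and 90° to latitude: 311.35, 166.48.
Field: 311.35/20 → 15 → P, 166.48/10 → 16 → Q; chars PQ.
Square: 11.35/2 → 5, 6.48/1 → 6; chars 56.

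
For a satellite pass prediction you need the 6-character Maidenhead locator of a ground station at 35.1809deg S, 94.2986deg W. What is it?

Shift to the Maidenhead origin (180°W, 90°S): lon 85.7014, lat 54.8191.
Field: lon ⌊85.7014/20⌋ = 4 → E; lat ⌊54.8191/10⌋ = 5 → F.
Square: lon ⌊5.7014/2⌋ = 2; lat ⌊4.8191/1⌋ = 4.
Subsquare: lon ⌊1.7014/0.0833333⌋ = 20 → u; lat ⌊0.8191/0.0416667⌋ = 19 → t.

EF24ut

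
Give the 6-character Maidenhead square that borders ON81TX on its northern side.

ON82ta

Latitude subsquare x = 23; +1 → 24, wraps to 0 = a, carry into square.
Latitude square 1; +1 → 2.
The longitude characters are unchanged.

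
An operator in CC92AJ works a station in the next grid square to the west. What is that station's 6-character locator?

Longitude subsquare a = 0; −1 → -1, wraps to 23 = x, carry into square.
Longitude square 9; −1 → 8.
The latitude characters are unchanged.

CC82xj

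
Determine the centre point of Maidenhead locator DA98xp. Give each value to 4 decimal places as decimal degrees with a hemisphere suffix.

81.3542° S, 100.0417° W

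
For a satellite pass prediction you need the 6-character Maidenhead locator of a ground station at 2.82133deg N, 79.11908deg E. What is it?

MJ92nt

Add 180° to longitude and 90° to latitude: 259.1191, 92.8213.
Field: lon ⌊259.1191/20⌋ = 12 → M; lat ⌊92.8213/10⌋ = 9 → J.
Square: lon ⌊19.1191/2⌋ = 9; lat ⌊2.8213/1⌋ = 2.
Subsquare: lon ⌊1.1191/0.0833333⌋ = 13 → n; lat ⌊0.8213/0.0416667⌋ = 19 → t.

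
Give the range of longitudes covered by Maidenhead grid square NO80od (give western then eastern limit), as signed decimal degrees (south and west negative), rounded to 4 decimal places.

Field N=13, O=14: +13·20° lon, +14·10° lat → SW at lon 80°, lat 50°.
Square 8, 0: +8·2° lon, +0·1° lat → SW at lon 96°, lat 50°.
Subsquare o=14, d=3: +14·0.0833333° lon, +3·0.0416667° lat → SW at lon 97.1667°, lat 50.125°.
Cell spans 0.0833333° lon × 0.0416667° lat.
west 97.1667, east 97.2500.

97.1667, 97.2500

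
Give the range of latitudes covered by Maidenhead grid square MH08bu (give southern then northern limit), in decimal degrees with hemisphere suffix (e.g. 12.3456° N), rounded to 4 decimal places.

Field M=12, H=7: +12·20° lon, +7·10° lat → SW at lon 60°, lat -20°.
Square 0, 8: +0·2° lon, +8·1° lat → SW at lon 60°, lat -12°.
Subsquare b=1, u=20: +1·0.0833333° lon, +20·0.0416667° lat → SW at lon 60.0833°, lat -11.1667°.
Cell spans 0.0833333° lon × 0.0416667° lat.
south 11.1667° S, north 11.1250° S.

11.1667° S, 11.1250° S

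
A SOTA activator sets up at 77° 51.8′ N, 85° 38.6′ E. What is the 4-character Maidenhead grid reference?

NQ27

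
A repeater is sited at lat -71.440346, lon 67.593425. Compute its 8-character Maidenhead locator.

MB38tn14

Shift to the Maidenhead origin (180°W, 90°S): lon 247.59342, lat 18.55965.
Field: 247.59342/20 → 12 → M, 18.55965/10 → 1 → B; chars MB.
Square: 7.59342/2 → 3, 8.55965/1 → 8; chars 38.
Subsquare: 1.59342/0.0833333 → 19 → t, 0.55965/0.0416667 → 13 → n; chars tn.
Extended square: 0.01009/0.00833333 → 1, 0.01799/0.00416667 → 4; chars 14.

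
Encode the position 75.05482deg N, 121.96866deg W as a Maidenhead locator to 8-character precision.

CQ95ab33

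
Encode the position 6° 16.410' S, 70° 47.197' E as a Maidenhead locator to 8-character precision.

Add 180° to longitude and 90° to latitude: 250.78662, 83.72650.
Field: 250.78662/20 → 12 → M, 83.72650/10 → 8 → I; chars MI.
Square: 10.78662/2 → 5, 3.72650/1 → 3; chars 53.
Subsquare: 0.78662/0.0833333 → 9 → j, 0.72650/0.0416667 → 17 → r; chars jr.
Extended square: 0.03662/0.00833333 → 4, 0.01817/0.00416667 → 4; chars 44.

MI53jr44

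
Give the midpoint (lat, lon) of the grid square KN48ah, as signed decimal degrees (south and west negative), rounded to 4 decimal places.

48.3125, 28.0417

Field K=10, N=13: +10·20° lon, +13·10° lat → SW at lon 20°, lat 40°.
Square 4, 8: +4·2° lon, +8·1° lat → SW at lon 28°, lat 48°.
Subsquare a=0, h=7: +0·0.0833333° lon, +7·0.0416667° lat → SW at lon 28°, lat 48.2917°.
Cell spans 0.0833333° lon × 0.0416667° lat. Centre is SW corner plus half of each.
latitude 48.3125, longitude 28.0417.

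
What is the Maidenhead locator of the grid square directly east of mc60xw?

MC70aw

Longitude subsquare x = 23; +1 → 24, wraps to 0 = a, carry into square.
Longitude square 6; +1 → 7.
The latitude characters are unchanged.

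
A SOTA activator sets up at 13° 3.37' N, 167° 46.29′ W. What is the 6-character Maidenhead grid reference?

Shift to the Maidenhead origin (180°W, 90°S): lon 12.2285, lat 103.0562.
Field: lon ⌊12.2285/20⌋ = 0 → A; lat ⌊103.0562/10⌋ = 10 → K.
Square: lon ⌊12.2285/2⌋ = 6; lat ⌊3.0562/1⌋ = 3.
Subsquare: lon ⌊0.2285/0.0833333⌋ = 2 → c; lat ⌊0.0562/0.0416667⌋ = 1 → b.

AK63cb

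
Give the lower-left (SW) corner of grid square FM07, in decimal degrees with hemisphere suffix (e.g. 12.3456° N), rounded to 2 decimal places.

Field F=5, M=12: +5·20° lon, +12·10° lat → SW at lon -80°, lat 30°.
Square 0, 7: +0·2° lon, +7·1° lat → SW at lon -80°, lat 37°.
latitude 37.00° N, longitude 80.00° W.

37.00° N, 80.00° W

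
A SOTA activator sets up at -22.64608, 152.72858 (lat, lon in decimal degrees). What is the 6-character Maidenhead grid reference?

QG67ii

Add 180° to longitude and 90° to latitude: 332.7286, 67.3539.
Field: 332.7286/20 → 16 → Q, 67.3539/10 → 6 → G; chars QG.
Square: 12.7286/2 → 6, 7.3539/1 → 7; chars 67.
Subsquare: 0.7286/0.0833333 → 8 → i, 0.3539/0.0416667 → 8 → i; chars ii.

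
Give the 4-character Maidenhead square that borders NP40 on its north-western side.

NP31

Longitude square 4; −1 → 3.
Latitude square 0; +1 → 1.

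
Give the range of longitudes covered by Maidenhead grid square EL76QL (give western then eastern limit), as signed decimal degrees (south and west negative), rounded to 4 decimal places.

-84.6667, -84.5833

Field E=4, L=11: +4·20° lon, +11·10° lat → SW at lon -100°, lat 20°.
Square 7, 6: +7·2° lon, +6·1° lat → SW at lon -86°, lat 26°.
Subsquare q=16, l=11: +16·0.0833333° lon, +11·0.0416667° lat → SW at lon -84.6667°, lat 26.4583°.
Cell spans 0.0833333° lon × 0.0416667° lat.
west -84.6667, east -84.5833.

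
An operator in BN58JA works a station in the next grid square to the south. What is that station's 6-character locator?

BN57jx

Latitude subsquare a = 0; −1 → -1, wraps to 23 = x, carry into square.
Latitude square 8; −1 → 7.
The longitude characters are unchanged.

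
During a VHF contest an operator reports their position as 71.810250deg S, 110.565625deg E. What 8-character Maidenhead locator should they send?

OB58ge75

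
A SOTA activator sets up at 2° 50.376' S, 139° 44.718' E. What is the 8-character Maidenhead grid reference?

PI97ud98

Offset from 180°W / 90°S: lon 319.74530°, lat 87.16040°.
Field (20°×10°, letters A–R): lon ⌊319.74530/20⌋ = 15 → P; lat ⌊87.16040/10⌋ = 8 → I.
Square (2°×1°, digits 0–9): lon ⌊19.74530/2⌋ = 9; lat ⌊7.16040/1⌋ = 7.
Subsquare (5′×2.5′, letters a–x): lon ⌊1.74530/0.0833333⌋ = 20 → u; lat ⌊0.16040/0.0416667⌋ = 3 → d.
Extended square (30″×15″, digits 0–9): lon ⌊0.07863/0.00833333⌋ = 9; lat ⌊0.03540/0.00416667⌋ = 8.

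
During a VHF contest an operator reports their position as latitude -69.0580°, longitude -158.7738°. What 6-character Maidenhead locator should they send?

BC00ow

Add 180° to longitude and 90° to latitude: 21.2262, 20.9420.
Field (20°×10°, letters A–R): 21.2262/20 → 1 → B, 20.9420/10 → 2 → C; chars BC.
Square (2°×1°, digits 0–9): 1.2262/2 → 0, 0.9420/1 → 0; chars 00.
Subsquare (5′×2.5′, letters a–x): 1.2262/0.0833333 → 14 → o, 0.9420/0.0416667 → 22 → w; chars ow.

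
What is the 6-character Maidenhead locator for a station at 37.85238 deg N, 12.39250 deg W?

Offset from 180°W / 90°S: lon 167.6075°, lat 127.8524°.
Field (20°×10°, letters A–R): lon ⌊167.6075/20⌋ = 8 → I; lat ⌊127.8524/10⌋ = 12 → M.
Square (2°×1°, digits 0–9): lon ⌊7.6075/2⌋ = 3; lat ⌊7.8524/1⌋ = 7.
Subsquare (5′×2.5′, letters a–x): lon ⌊1.6075/0.0833333⌋ = 19 → t; lat ⌊0.8524/0.0416667⌋ = 20 → u.

IM37tu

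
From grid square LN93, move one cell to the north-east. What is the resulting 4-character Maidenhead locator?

Longitude square 9; +1 → 10, wraps to 0, carry into field.
Longitude field L = 11; +1 → 12 = M.
Latitude square 3; +1 → 4.

MN04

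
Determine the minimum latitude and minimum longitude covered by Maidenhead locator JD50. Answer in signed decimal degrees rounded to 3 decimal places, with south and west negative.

Field J=9, D=3: +9·20° lon, +3·10° lat → SW at lon 0°, lat -60°.
Square 5, 0: +5·2° lon, +0·1° lat → SW at lon 10°, lat -60°.
latitude -60.000, longitude 10.000.

-60.000, 10.000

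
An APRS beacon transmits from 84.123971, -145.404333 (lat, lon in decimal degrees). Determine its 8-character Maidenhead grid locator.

BR74hc19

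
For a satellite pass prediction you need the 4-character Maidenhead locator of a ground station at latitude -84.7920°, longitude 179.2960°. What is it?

RA95

Add 180° to longitude and 90° to latitude: 359.30, 5.21.
Field: 359.30/20 → 17 → R, 5.21/10 → 0 → A; chars RA.
Square: 19.30/2 → 9, 5.21/1 → 5; chars 95.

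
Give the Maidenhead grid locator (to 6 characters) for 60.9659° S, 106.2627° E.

OC39da

Offset from 180°W / 90°S: lon 286.2627°, lat 29.0341°.
Field (20°×10°, letters A–R): lon ⌊286.2627/20⌋ = 14 → O; lat ⌊29.0341/10⌋ = 2 → C.
Square (2°×1°, digits 0–9): lon ⌊6.2627/2⌋ = 3; lat ⌊9.0341/1⌋ = 9.
Subsquare (5′×2.5′, letters a–x): lon ⌊0.2627/0.0833333⌋ = 3 → d; lat ⌊0.0341/0.0416667⌋ = 0 → a.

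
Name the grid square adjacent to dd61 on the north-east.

Longitude square 6; +1 → 7.
Latitude square 1; +1 → 2.

DD72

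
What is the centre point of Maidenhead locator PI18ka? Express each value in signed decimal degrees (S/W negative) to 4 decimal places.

-1.9792, 122.8750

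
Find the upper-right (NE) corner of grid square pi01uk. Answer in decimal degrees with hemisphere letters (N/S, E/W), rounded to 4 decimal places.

Field P=15, I=8: +15·20° lon, +8·10° lat → SW at lon 120°, lat -10°.
Square 0, 1: +0·2° lon, +1·1° lat → SW at lon 120°, lat -9°.
Subsquare u=20, k=10: +20·0.0833333° lon, +10·0.0416667° lat → SW at lon 121.667°, lat -8.58333°.
Cell spans 0.0833333° lon × 0.0416667° lat. NE corner is SW corner plus one full cell.
latitude 8.5417° S, longitude 121.7500° E.

8.5417° S, 121.7500° E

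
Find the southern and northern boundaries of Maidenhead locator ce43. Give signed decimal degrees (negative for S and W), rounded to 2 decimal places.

-47.00, -46.00

Field C=2, E=4: +2·20° lon, +4·10° lat → SW at lon -140°, lat -50°.
Square 4, 3: +4·2° lon, +3·1° lat → SW at lon -132°, lat -47°.
Cell spans 2° lon × 1° lat.
south -47.00, north -46.00.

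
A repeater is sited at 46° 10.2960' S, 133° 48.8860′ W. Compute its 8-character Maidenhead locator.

CE33ct28

Add 180° to longitude and 90° to latitude: 46.18523, 43.82840.
Field (20°×10°, letters A–R): lon ⌊46.18523/20⌋ = 2 → C; lat ⌊43.82840/10⌋ = 4 → E.
Square (2°×1°, digits 0–9): lon ⌊6.18523/2⌋ = 3; lat ⌊3.82840/1⌋ = 3.
Subsquare (5′×2.5′, letters a–x): lon ⌊0.18523/0.0833333⌋ = 2 → c; lat ⌊0.82840/0.0416667⌋ = 19 → t.
Extended square (30″×15″, digits 0–9): lon ⌊0.01857/0.00833333⌋ = 2; lat ⌊0.03673/0.00416667⌋ = 8.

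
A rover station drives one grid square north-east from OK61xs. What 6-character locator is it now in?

Longitude subsquare x = 23; +1 → 24, wraps to 0 = a, carry into square.
Longitude square 6; +1 → 7.
Latitude subsquare s = 18; +1 → 19 = t.

OK71at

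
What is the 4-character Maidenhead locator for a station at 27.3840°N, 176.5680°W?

Offset from 180°W / 90°S: lon 3.43°, lat 117.38°.
Field: lon ⌊3.43/20⌋ = 0 → A; lat ⌊117.38/10⌋ = 11 → L.
Square: lon ⌊3.43/2⌋ = 1; lat ⌊7.38/1⌋ = 7.

AL17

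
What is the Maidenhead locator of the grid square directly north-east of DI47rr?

DI47ss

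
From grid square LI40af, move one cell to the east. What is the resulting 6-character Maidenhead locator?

Longitude subsquare a = 0; +1 → 1 = b.
The latitude characters are unchanged.

LI40bf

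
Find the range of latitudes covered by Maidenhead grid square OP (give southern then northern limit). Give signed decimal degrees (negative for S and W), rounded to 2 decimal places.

60.00, 70.00

Field O=14, P=15: +14·20° lon, +15·10° lat → SW at lon 100°, lat 60°.
Cell spans 20° lon × 10° lat.
south 60.00, north 70.00.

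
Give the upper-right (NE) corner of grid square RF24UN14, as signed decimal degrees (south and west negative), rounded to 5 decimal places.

-35.43750, 165.68333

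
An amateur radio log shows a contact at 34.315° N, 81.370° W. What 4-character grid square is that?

EM94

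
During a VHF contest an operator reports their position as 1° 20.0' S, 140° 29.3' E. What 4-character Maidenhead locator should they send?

QI08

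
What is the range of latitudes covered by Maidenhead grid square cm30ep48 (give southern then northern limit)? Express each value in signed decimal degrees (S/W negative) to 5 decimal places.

30.65833, 30.66250

Field C=2, M=12: +2·20° lon, +12·10° lat → SW at lon -140°, lat 30°.
Square 3, 0: +3·2° lon, +0·1° lat → SW at lon -134°, lat 30°.
Subsquare e=4, p=15: +4·0.0833333° lon, +15·0.0416667° lat → SW at lon -133.667°, lat 30.625°.
Extended square 4, 8: +4·0.00833333° lon, +8·0.00416667° lat → SW at lon -133.633°, lat 30.6583°.
Cell spans 0.00833333° lon × 0.00416667° lat.
south 30.65833, north 30.66250.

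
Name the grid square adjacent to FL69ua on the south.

FL68ux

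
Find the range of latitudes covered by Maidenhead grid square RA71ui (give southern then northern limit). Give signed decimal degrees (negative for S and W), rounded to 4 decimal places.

-88.6667, -88.6250

Field R=17, A=0: +17·20° lon, +0·10° lat → SW at lon 160°, lat -90°.
Square 7, 1: +7·2° lon, +1·1° lat → SW at lon 174°, lat -89°.
Subsquare u=20, i=8: +20·0.0833333° lon, +8·0.0416667° lat → SW at lon 175.667°, lat -88.6667°.
Cell spans 0.0833333° lon × 0.0416667° lat.
south -88.6667, north -88.6250.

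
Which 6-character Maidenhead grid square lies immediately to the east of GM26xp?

Longitude subsquare x = 23; +1 → 24, wraps to 0 = a, carry into square.
Longitude square 2; +1 → 3.
The latitude characters are unchanged.

GM36ap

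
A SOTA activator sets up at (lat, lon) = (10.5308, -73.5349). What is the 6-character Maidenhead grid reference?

Add 180° to longitude and 90° to latitude: 106.4651, 100.5308.
Field (20°×10°, letters A–R): lon ⌊106.4651/20⌋ = 5 → F; lat ⌊100.5308/10⌋ = 10 → K.
Square (2°×1°, digits 0–9): lon ⌊6.4651/2⌋ = 3; lat ⌊0.5308/1⌋ = 0.
Subsquare (5′×2.5′, letters a–x): lon ⌊0.4651/0.0833333⌋ = 5 → f; lat ⌊0.5308/0.0416667⌋ = 12 → m.

FK30fm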